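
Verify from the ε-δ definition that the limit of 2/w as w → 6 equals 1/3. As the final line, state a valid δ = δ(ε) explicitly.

Let ε > 0 be given. We seek δ > 0 such that 0 < |w − 6| < δ implies |2/w − (1/3)| < ε.
|2/w − (1/3)| = 2·|6 − w|/(6·|w|) = 2|w − 6|/(6|w|).
Restrict δ ≤ 3. Then |w − 6| < 3 gives |w| > 3, so 6|w| > 18.
Then |2/w − (1/3)| < 2|w − 6|/18, which is < ε when |w − 6| < 9ε.
Take δ = min(3, 9ε). Then 0 < |w − 6| < δ gives both |w − 6| < 3 and |w − 6| < 9ε, so |2/w − (1/3)| < ε.

δ = min(3, 9ε)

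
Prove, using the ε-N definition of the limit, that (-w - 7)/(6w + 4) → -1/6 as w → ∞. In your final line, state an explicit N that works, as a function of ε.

Let ε > 0 be given. We seek N > 0 such that w > N implies |(-w - 7)/(6w + 4) + 1/6| < ε.
(-w - 7)/(6w + 4) + 1/6 = (6(-w - 7) − (-1)(6w + 4)) / (6(6w + 4)) = -38/(6(6w + 4)).
For w > 0 we have 6w + 4 > 6w, so |(-w - 7)/(6w + 4) + 1/6| = 38/(6(6w + 4)) < 38/(6·6w) = (19/18)/w.
Thus |(-w - 7)/(6w + 4) + 1/6| < ε whenever w > (19/18)/ε.
Take N = (19/18)/ε. If w > N then |(-w - 7)/(6w + 4) + 1/6| < (19/18)/w < ε.

N = (19/18)/ε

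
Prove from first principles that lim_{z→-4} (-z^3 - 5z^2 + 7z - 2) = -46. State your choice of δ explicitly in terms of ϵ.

Let ϵ > 0 be given. We want δ > 0 such that 0 < |z + 4| < δ implies |(-z^3 - 5z^2 + 7z - 2) + 46| < ϵ.
(-z^3 - 5z^2 + 7z - 2) + 46 = -z^3 - 5z^2 + 7z + 44 = (z + 4)(-z^2 - z + 11).
So |(-z^3 - 5z^2 + 7z - 2) + 46| = |z + 4|·|-z^2 - z + 11|.
Require δ ≤ 1. Then |z + 4| < 1 gives |z| < 5, and by the triangle inequality |-z^2 - z + 11| ≤ 5^2 + 5 + 11 = 41.
Hence |(-z^3 - 5z^2 + 7z - 2) + 46| ≤ 41|z + 4| < ϵ provided |z + 4| < ϵ/41.
Take δ = min(1, ϵ/41). Then 0 < |z + 4| < δ gives both |z + 4| < 1 and |z + 4| < ϵ/41, so |(-z^3 - 5z^2 + 7z - 2) + 46| < ϵ.

δ = min(1, ϵ/41)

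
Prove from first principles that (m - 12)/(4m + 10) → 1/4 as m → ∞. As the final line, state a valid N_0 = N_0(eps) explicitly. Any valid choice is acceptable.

N_0 = (29/8)/eps

Fix eps > 0. For m ≥ 1, |(m - 12)/(4m + 10) − (1/4)| = |-58|/(4(4m + 10)) = 58/(4(4m + 10)).
Since 4m + 10 ≥ 4m for m ≥ 1, this is ≤ 58/(4·4m) = (29/8)/m.
So |(m - 12)/(4m + 10) − (1/4)| < eps whenever m > (29/8)/eps.
Take N_0 = (29/8)/eps. If m > N_0 then |(m - 12)/(4m + 10) − (1/4)| ≤ (29/8)/m < eps.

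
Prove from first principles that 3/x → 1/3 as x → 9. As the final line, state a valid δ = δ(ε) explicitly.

δ = min(9/2, (27/2)ε)

Suppose ε > 0. We seek δ > 0 such that 0 < |x − 9| < δ implies |3/x − (1/3)| < ε.
|3/x − (1/3)| = 3·|9 − x|/(9·|x|) = 3|x − 9|/(9|x|).
Require δ ≤ 9/2 so that |x| > 9 − 9/2 = 9/2, hence 9|x| > 81/2.
Then |3/x − (1/3)| < 3|x − 9|/(81/2), which is < ε when |x − 9| < (27/2)ε.
Take δ = min(9/2, (27/2)ε). Then 0 < |x − 9| < δ gives both |x − 9| < 9/2 and |x − 9| < (27/2)ε, so |3/x − (1/3)| < ε.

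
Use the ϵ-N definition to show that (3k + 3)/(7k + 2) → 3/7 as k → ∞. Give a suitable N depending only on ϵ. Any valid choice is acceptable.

N = (15/49)/ϵ

Let ϵ > 0 be given. For k ≥ 1, |(3k + 3)/(7k + 2) − (3/7)| = |15|/(7(7k + 2)) = 15/(7(7k + 2)).
Since 7k + 2 ≥ 7k for k ≥ 1, this is ≤ 15/(7·7k) = (15/49)/k.
So |(3k + 3)/(7k + 2) − (3/7)| < ϵ whenever k > (15/49)/ϵ.
Take N = (15/49)/ϵ. If k > N then |(3k + 3)/(7k + 2) − (3/7)| ≤ (15/49)/k < ϵ.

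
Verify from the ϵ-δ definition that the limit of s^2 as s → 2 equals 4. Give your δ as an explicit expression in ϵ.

δ = min(1, ϵ/5)

Fix ϵ > 0. We seek δ > 0 with 0 < |s − 2| < δ ⇒ |s^2 − 4| < ϵ.
Factor: s^2 − 4 = (s − 2)(s + 2), so |s^2 − 4| = |s − 2|·|s + 2|.
Impose δ ≤ 1 so that |s| < 3; then |s + 2| ≤ 5.
Hence |s^2 − 4| ≤ 5|s − 2|, which is < ϵ once |s − 2| < ϵ/5.
Take δ = min(1, ϵ/5). If 0 < |s − 2| < δ then both bounds hold and |s^2 − 4| ≤ 5|s − 2| < 5·(ϵ/5) = ϵ.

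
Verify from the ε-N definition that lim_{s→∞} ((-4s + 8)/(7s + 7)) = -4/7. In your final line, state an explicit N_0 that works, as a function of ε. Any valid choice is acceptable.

N_0 = (12/7)/ε

Suppose ε > 0. We seek N_0 > 0 such that s > N_0 implies |(-4s + 8)/(7s + 7) + 4/7| < ε.
(-4s + 8)/(7s + 7) + 4/7 = (7(-4s + 8) − (-4)(7s + 7)) / (7(7s + 7)) = 84/(7(7s + 7)).
For s > 0 we have 7s + 7 > 7s, so |(-4s + 8)/(7s + 7) + 4/7| = 84/(7(7s + 7)) < 84/(7·7s) = (12/7)/s.
Thus |(-4s + 8)/(7s + 7) + 4/7| < ε whenever s > (12/7)/ε.
Take N_0 = (12/7)/ε. If s > N_0 then |(-4s + 8)/(7s + 7) + 4/7| < (12/7)/s < ε.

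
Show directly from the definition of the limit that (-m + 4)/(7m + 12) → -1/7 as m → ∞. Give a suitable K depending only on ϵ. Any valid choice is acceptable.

K = (40/49)/ϵ

Let ϵ > 0. For m ≥ 1, |(-m + 4)/(7m + 12) + 1/7| = |40|/(7(7m + 12)) = 40/(7(7m + 12)).
Since 7m + 12 ≥ 7m for m ≥ 1, this is ≤ 40/(7·7m) = (40/49)/m.
So |(-m + 4)/(7m + 12) + 1/7| < ϵ whenever m > (40/49)/ϵ.
Take K = (40/49)/ϵ. If m > K then |(-m + 4)/(7m + 12) + 1/7| ≤ (40/49)/m < ϵ.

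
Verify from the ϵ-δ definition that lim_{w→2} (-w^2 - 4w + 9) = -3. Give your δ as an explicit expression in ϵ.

Fix ϵ > 0. We want δ > 0 such that 0 < |w − 2| < δ implies |(-w^2 - 4w + 9) + 3| < ϵ.
(-w^2 - 4w + 9) + 3 = -w^2 - 4w + 12 = (w − 2)(-w - 6).
So |(-w^2 - 4w + 9) + 3| = |w − 2|·|-w - 6|.
Assume first that |w − 2| < 1, so |w| < 3. Then |-w - 6| ≤ 3 + 6 = 9.
Hence |(-w^2 - 4w + 9) + 3| ≤ 9|w − 2| < ϵ provided |w − 2| < ϵ/9.
Choosing δ = min(1, ϵ/9) ensures both conditions, hence |(-w^2 - 4w + 9) + 3| < ϵ.

δ = min(1, ϵ/9)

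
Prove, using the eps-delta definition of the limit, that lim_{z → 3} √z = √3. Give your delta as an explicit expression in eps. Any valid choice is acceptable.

Let eps > 0 be given. We want delta > 0 such that 0 < |z − 3| < delta implies |√z − √3| < eps.
Multiplying by the conjugate, |√z − √3| = |z − 3|/(√z + √3).
Restrict delta ≤ 3 so that |z − 3| < 3 forces z > 0, and then √z + √3 > √3.
Hence |√z − √3| < |z − 3|/√3, which is < eps once |z − 3| < √3·eps.
Take delta = min(3, √3·eps). If 0 < |z − 3| < delta then z > 0 and |√z − √3| < |z − 3|/√3 < eps.

delta = min(3, √3·eps)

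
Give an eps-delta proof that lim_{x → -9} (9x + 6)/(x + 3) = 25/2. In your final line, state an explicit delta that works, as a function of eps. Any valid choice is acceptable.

delta = min(3, (6/7)eps)

Fix eps > 0. We want delta > 0 with 0 < |x + 9| < delta ⇒ |(9x + 6)/(x + 3) − (25/2)| < eps.
Combining over a common denominator, (9x + 6)/(x + 3) − (25/2) = [(9x + 6)·(-6) − (-75)·(x + 3)] / [(-6)·(x + 3)] = 21(x + 9) / ((-6)(x + 3)).
So |(9x + 6)/(x + 3) − (25/2)| = 21|x + 9| / (6·|x + 3|).
Restrict delta ≤ 3. Then |x + 9| < 3 gives |x + 3| = |(x + 9) + (-6)| ≥ 6 − 3 = 3.
Hence |(9x + 6)/(x + 3) − (25/2)| < 21|x + 9|/(6·3) = (7/6)|x + 9|, which is < eps once |x + 9| < (6/7)eps.
Take delta = min(3, (6/7)eps). Then 0 < |x + 9| < delta forces both bounds, so |(9x + 6)/(x + 3) − (25/2)| < eps.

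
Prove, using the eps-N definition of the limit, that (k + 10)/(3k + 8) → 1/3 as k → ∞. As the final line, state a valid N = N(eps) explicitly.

Let eps > 0. For k ≥ 1, |(k + 10)/(3k + 8) − (1/3)| = |22|/(3(3k + 8)) = 22/(3(3k + 8)).
Since 3k + 8 ≥ 3k for k ≥ 1, this is ≤ 22/(3·3k) = (22/9)/k.
So |(k + 10)/(3k + 8) − (1/3)| < eps whenever k > (22/9)/eps.
Take N = (22/9)/eps. If k > N then |(k + 10)/(3k + 8) − (1/3)| ≤ (22/9)/k < eps.

N = (22/9)/eps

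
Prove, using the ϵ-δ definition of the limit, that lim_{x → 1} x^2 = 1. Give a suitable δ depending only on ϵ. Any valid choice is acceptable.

δ = min(1, ϵ/3)

Let ϵ > 0 be given. We seek δ > 0 with 0 < |x − 1| < δ ⇒ |x^2 − 1| < ϵ.
Factor: x^2 − 1 = (x − 1)(x + 1), so |x^2 − 1| = |x − 1|·|x + 1|.
Restrict δ ≤ 1. Then |x − 1| < 1 gives |x| < 2, so by the triangle inequality |x + 1| ≤ 2 + 1 = 3.
Hence |x^2 − 1| ≤ 3|x − 1|, which is < ϵ once |x − 1| < ϵ/3.
Take δ = min(1, ϵ/3). If 0 < |x − 1| < δ then both bounds hold and |x^2 − 1| ≤ 3|x − 1| < 3·(ϵ/3) = ϵ.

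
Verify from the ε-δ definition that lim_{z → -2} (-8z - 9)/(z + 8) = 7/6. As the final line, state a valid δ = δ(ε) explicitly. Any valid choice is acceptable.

Suppose ε > 0. We want δ > 0 with 0 < |z + 2| < δ ⇒ |(-8z - 9)/(z + 8) − (7/6)| < ε.
Combining over a common denominator, (-8z - 9)/(z + 8) − (7/6) = [(-8z - 9)·6 − 7·(z + 8)] / [6·(z + 8)] = -55(z + 2) / (6(z + 8)).
So |(-8z - 9)/(z + 8) − (7/6)| = 55|z + 2| / (6·|z + 8|).
Restrict δ ≤ 3. Then |z + 2| < 3 gives |z + 8| = |(z + 2) + 6| ≥ 6 − 3 = 3.
Hence |(-8z - 9)/(z + 8) − (7/6)| < 55|z + 2|/(6·3) = (55/18)|z + 2|, which is < ε once |z + 2| < (18/55)ε.
Take δ = min(3, (18/55)ε). Then 0 < |z + 2| < δ forces both bounds, so |(-8z - 9)/(z + 8) − (7/6)| < ε.

δ = min(3, (18/55)ε)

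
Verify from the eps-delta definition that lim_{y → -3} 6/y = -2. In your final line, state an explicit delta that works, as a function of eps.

delta = min(3/2, (3/4)eps)

Suppose eps > 0. We seek delta > 0 such that 0 < |y + 3| < delta implies |6/y + 2| < eps.
|6/y + 2| = 6·|-3 − y|/(3·|y|) = 6|y + 3|/(3|y|).
Restrict delta ≤ 3/2. Then |y + 3| < 3/2 gives |y| > 3/2, so 3|y| > 9/2.
Then |6/y + 2| < 6|y + 3|/(9/2), which is < eps when |y + 3| < (3/4)eps.
Take delta = min(3/2, (3/4)eps). Then 0 < |y + 3| < delta gives both |y + 3| < 3/2 and |y + 3| < (3/4)eps, so |6/y + 2| < eps.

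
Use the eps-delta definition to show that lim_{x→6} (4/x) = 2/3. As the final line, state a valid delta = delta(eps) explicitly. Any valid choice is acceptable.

delta = min(3, (9/2)eps)

Let eps > 0. We seek delta > 0 such that 0 < |x − 6| < delta implies |4/x − (2/3)| < eps.
|4/x − (2/3)| = 4·|6 − x|/(6·|x|) = 4|x − 6|/(6|x|).
Restrict delta ≤ 3. Then |x − 6| < 3 gives |x| > 3, so 6|x| > 18.
Then |4/x − (2/3)| < 4|x − 6|/18, which is < eps when |x − 6| < (9/2)eps.
Take delta = min(3, (9/2)eps). Then 0 < |x − 6| < delta gives both |x − 6| < 3 and |x − 6| < (9/2)eps, so |4/x − (2/3)| < eps.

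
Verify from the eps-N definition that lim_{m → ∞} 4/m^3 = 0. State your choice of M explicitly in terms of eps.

Fix eps > 0. For m ≥ 1, |4/m^3 − 0| = 4/m^3.
4/m^3 < eps ⇔ m^3 > 4/eps ⇔ m > (4/eps)^{1/3}.
Take M = (4/eps)^{1/3}. Then m > M implies 4/m^3 < eps.

M = (4/eps)^{1/3}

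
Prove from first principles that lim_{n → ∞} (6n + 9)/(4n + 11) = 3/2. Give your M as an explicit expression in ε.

Fix ε > 0. For n ≥ 1, |(6n + 9)/(4n + 11) − (3/2)| = |-30|/(4(4n + 11)) = 30/(4(4n + 11)).
Since 4n + 11 ≥ 4n for n ≥ 1, this is ≤ 30/(4·4n) = (15/8)/n.
So |(6n + 9)/(4n + 11) − (3/2)| < ε whenever n > (15/8)/ε.
Take M = (15/8)/ε. If n > M then |(6n + 9)/(4n + 11) − (3/2)| ≤ (15/8)/n < ε.

M = (15/8)/ε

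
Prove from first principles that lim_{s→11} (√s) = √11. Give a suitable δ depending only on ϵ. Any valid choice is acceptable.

Let ϵ > 0 be given. We want δ > 0 such that 0 < |s − 11| < δ implies |√s − √11| < ϵ.
Rationalise: √s − √11 = (s − 11)/(√s + √11), so |√s − √11| = |s − 11|/(√s + √11).
Restrict δ ≤ 11 so that |s − 11| < 11 forces s > 0, and then √s + √11 > √11.
Hence |√s − √11| < |s − 11|/√11, which is < ϵ once |s − 11| < √11·ϵ.
Take δ = min(11, √11·ϵ). If 0 < |s − 11| < δ then s > 0 and |√s − √11| < |s − 11|/√11 < ϵ.

δ = min(11, √11·ϵ)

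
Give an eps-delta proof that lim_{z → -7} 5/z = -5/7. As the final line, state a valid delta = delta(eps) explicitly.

Let eps > 0. We seek delta > 0 such that 0 < |z + 7| < delta implies |5/z + 5/7| < eps.
|5/z + 5/7| = 5·|-7 − z|/(7·|z|) = 5|z + 7|/(7|z|).
Require delta ≤ 7/2 so that |z| > 7 − 7/2 = 7/2, hence 7|z| > 49/2.
Then |5/z + 5/7| < 5|z + 7|/(49/2), which is < eps when |z + 7| < (49/10)eps.
Take delta = min(7/2, (49/10)eps). Then 0 < |z + 7| < delta gives both |z + 7| < 7/2 and |z + 7| < (49/10)eps, so |5/z + 5/7| < eps.

delta = min(7/2, (49/10)eps)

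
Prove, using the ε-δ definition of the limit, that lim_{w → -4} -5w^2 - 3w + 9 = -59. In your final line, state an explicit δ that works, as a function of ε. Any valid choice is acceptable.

Suppose ε > 0. We want δ > 0 such that 0 < |w + 4| < δ implies |(-5w^2 - 3w + 9) + 59| < ε.
(-5w^2 - 3w + 9) + 59 = -5w^2 - 3w + 68 = (w + 4)(-5w + 17).
So |(-5w^2 - 3w + 9) + 59| = |w + 4|·|-5w + 17|.
Require δ ≤ 2. Then |w + 4| < 2 gives |w| < 6, and by the triangle inequality |-5w + 17| ≤ 5·6 + 17 = 47.
Hence |(-5w^2 - 3w + 9) + 59| ≤ 47|w + 4| < ε provided |w + 4| < ε/47.
Choosing δ = min(2, ε/47) ensures both conditions, hence |(-5w^2 - 3w + 9) + 59| < ε.

δ = min(2, ε/47)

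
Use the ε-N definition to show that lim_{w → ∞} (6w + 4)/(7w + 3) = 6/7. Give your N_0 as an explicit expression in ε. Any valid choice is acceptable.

N_0 = (10/49)/ε

Fix ε > 0. We seek N_0 > 0 such that w > N_0 implies |(6w + 4)/(7w + 3) − (6/7)| < ε.
(6w + 4)/(7w + 3) − (6/7) = (7(6w + 4) − 6(7w + 3)) / (7(7w + 3)) = 10/(7(7w + 3)).
For w > 0 we have 7w + 3 > 7w, so |(6w + 4)/(7w + 3) − (6/7)| = 10/(7(7w + 3)) < 10/(7·7w) = (10/49)/w.
Thus |(6w + 4)/(7w + 3) − (6/7)| < ε whenever w > (10/49)/ε.
Take N_0 = (10/49)/ε. If w > N_0 then |(6w + 4)/(7w + 3) − (6/7)| < (10/49)/w < ε.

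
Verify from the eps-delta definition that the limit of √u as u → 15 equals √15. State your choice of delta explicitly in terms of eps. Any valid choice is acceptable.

delta = min(15, √15·eps)

Let eps > 0. We want delta > 0 such that 0 < |u − 15| < delta implies |√u − √15| < eps.
Multiplying by the conjugate, |√u − √15| = |u − 15|/(√u + √15).
Restrict delta ≤ 15 so that |u − 15| < 15 forces u > 0, and then √u + √15 > √15.
Hence |√u − √15| < |u − 15|/√15, which is < eps once |u − 15| < √15·eps.
Take delta = min(15, √15·eps). If 0 < |u − 15| < delta then u > 0 and |√u − √15| < |u − 15|/√15 < eps.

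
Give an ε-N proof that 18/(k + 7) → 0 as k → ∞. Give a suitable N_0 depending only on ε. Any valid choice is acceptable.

N_0 = 18/ε

Let ε > 0 be given. For k ≥ 1, |18/(k + 7) − 0| = 18/(k + 7) ≤ 18/k.
We need 18/k < ε, i.e. k > 18/ε.
Take N_0 = 18/ε. If k > N_0 then |18/(k + 7)| ≤ 18/k < ε.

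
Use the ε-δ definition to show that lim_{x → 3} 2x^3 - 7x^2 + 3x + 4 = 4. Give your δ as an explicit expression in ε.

Fix ε > 0. We want δ > 0 such that 0 < |x − 3| < δ implies |(2x^3 - 7x^2 + 3x + 4) − 4| < ε.
(2x^3 - 7x^2 + 3x + 4) − 4 = 2x^3 - 7x^2 + 3x = (x − 3)(2x^2 - x).
So |(2x^3 - 7x^2 + 3x + 4) − 4| = |x − 3|·|2x^2 - x|.
Require δ ≤ 1. Then |x − 3| < 1 gives |x| < 4, and by the triangle inequality |2x^2 - x| ≤ 2·4^2 + 4 = 36.
Hence |(2x^3 - 7x^2 + 3x + 4) − 4| ≤ 36|x − 3| < ε provided |x − 3| < ε/36.
Take δ = min(1, ε/36). Then 0 < |x − 3| < δ gives both |x − 3| < 1 and |x − 3| < ε/36, so |(2x^3 - 7x^2 + 3x + 4) − 4| < ε.

δ = min(1, ε/36)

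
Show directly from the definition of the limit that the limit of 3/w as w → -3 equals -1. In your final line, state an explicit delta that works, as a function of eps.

Fix eps > 0. We seek delta > 0 such that 0 < |w + 3| < delta implies |3/w + 1| < eps.
|3/w + 1| = 3·|-3 − w|/(3·|w|) = 3|w + 3|/(3|w|).
Require delta ≤ 3/2 so that |w| > 3 − 3/2 = 3/2, hence 3|w| > 9/2.
Then |3/w + 1| < 3|w + 3|/(9/2), which is < eps when |w + 3| < (3/2)eps.
Take delta = min(3/2, (3/2)eps). Then 0 < |w + 3| < delta gives both |w + 3| < 3/2 and |w + 3| < (3/2)eps, so |3/w + 1| < eps.

delta = min(3/2, (3/2)eps)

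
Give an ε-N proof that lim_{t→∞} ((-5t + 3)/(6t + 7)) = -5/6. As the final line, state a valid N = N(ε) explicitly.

Suppose ε > 0. We seek N > 0 such that t > N implies |(-5t + 3)/(6t + 7) + 5/6| < ε.
(-5t + 3)/(6t + 7) + 5/6 = (6(-5t + 3) − (-5)(6t + 7)) / (6(6t + 7)) = 53/(6(6t + 7)).
For t > 0 we have 6t + 7 > 6t, so |(-5t + 3)/(6t + 7) + 5/6| = 53/(6(6t + 7)) < 53/(6·6t) = (53/36)/t.
Thus |(-5t + 3)/(6t + 7) + 5/6| < ε whenever t > (53/36)/ε.
Take N = (53/36)/ε. If t > N then |(-5t + 3)/(6t + 7) + 5/6| < (53/36)/t < ε.

N = (53/36)/ε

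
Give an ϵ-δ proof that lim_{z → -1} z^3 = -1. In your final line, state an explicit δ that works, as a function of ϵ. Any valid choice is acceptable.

δ = min(1, ϵ/7)

Suppose ϵ > 0. We seek δ > 0 with 0 < |z + 1| < δ ⇒ |z^3 + 1| < ϵ.
Factor: z^3 + 1 = (z + 1)(z^2 - z + 1), so |z^3 + 1| = |z + 1|·|z^2 - z + 1|.
Impose δ ≤ 1 so that |z| < 2; then |z^2 - z + 1| ≤ 7.
Hence |z^3 + 1| ≤ 7|z + 1|, which is < ϵ once |z + 1| < ϵ/7.
Take δ = min(1, ϵ/7). If 0 < |z + 1| < δ then both bounds hold and |z^3 + 1| ≤ 7|z + 1| < 7·(ϵ/7) = ϵ.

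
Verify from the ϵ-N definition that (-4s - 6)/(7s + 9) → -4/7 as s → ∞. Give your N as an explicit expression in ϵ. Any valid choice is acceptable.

N = (6/49)/ϵ

Let ϵ > 0 be given. We seek N > 0 such that s > N implies |(-4s - 6)/(7s + 9) + 4/7| < ϵ.
(-4s - 6)/(7s + 9) + 4/7 = (7(-4s - 6) − (-4)(7s + 9)) / (7(7s + 9)) = -6/(7(7s + 9)).
For s > 0 we have 7s + 9 > 7s, so |(-4s - 6)/(7s + 9) + 4/7| = 6/(7(7s + 9)) < 6/(7·7s) = (6/49)/s.
Thus |(-4s - 6)/(7s + 9) + 4/7| < ϵ whenever s > (6/49)/ϵ.
Take N = (6/49)/ϵ. If s > N then |(-4s - 6)/(7s + 9) + 4/7| < (6/49)/s < ϵ.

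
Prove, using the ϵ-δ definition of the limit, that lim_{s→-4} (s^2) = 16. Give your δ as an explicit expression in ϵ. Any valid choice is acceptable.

Let ϵ > 0 be given. We seek δ > 0 with 0 < |s + 4| < δ ⇒ |s^2 − 16| < ϵ.
Factor: s^2 − 16 = (s + 4)(s - 4), so |s^2 − 16| = |s + 4|·|s - 4|.
Restrict δ ≤ 2. Then |s + 4| < 2 gives |s| < 6, so by the triangle inequality |s - 4| ≤ 6 + 4 = 10.
Hence |s^2 − 16| ≤ 10|s + 4|, which is < ϵ once |s + 4| < ϵ/10.
Take δ = min(2, ϵ/10). If 0 < |s + 4| < δ then both bounds hold and |s^2 − 16| ≤ 10|s + 4| < 10·(ϵ/10) = ϵ.

δ = min(2, ϵ/10)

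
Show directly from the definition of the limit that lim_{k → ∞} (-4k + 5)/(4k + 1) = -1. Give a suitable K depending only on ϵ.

K = (3/2)/ϵ

Suppose ϵ > 0. For k ≥ 1, |(-4k + 5)/(4k + 1) + 1| = |24|/(4(4k + 1)) = 24/(4(4k + 1)).
Since 4k + 1 ≥ 4k for k ≥ 1, this is ≤ 24/(4·4k) = (3/2)/k.
So |(-4k + 5)/(4k + 1) + 1| < ϵ whenever k > (3/2)/ϵ.
Take K = (3/2)/ϵ. If k > K then |(-4k + 5)/(4k + 1) + 1| ≤ (3/2)/k < ϵ.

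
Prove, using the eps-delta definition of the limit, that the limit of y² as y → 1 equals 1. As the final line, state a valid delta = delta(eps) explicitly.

Fix eps > 0. We seek delta > 0 with 0 < |y − 1| < delta ⇒ |y² − 1| < eps.
Factor: y² − 1 = (y − 1)(y + 1), so |y² − 1| = |y − 1|·|y + 1|.
Restrict delta ≤ 2. Then |y − 1| < 2 gives |y| < 3, so by the triangle inequality |y + 1| ≤ 3 + 1 = 4.
Hence |y² − 1| ≤ 4|y − 1|, which is < eps once |y − 1| < eps/4.
Take delta = min(2, eps/4). If 0 < |y − 1| < delta then both bounds hold and |y² − 1| ≤ 4|y − 1| < 4·(eps/4) = eps.

delta = min(2, eps/4)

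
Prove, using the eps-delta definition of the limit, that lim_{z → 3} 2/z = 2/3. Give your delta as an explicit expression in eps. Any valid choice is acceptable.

Let eps > 0. We seek delta > 0 such that 0 < |z − 3| < delta implies |2/z − (2/3)| < eps.
|2/z − (2/3)| = 2·|3 − z|/(3·|z|) = 2|z − 3|/(3|z|).
Restrict delta ≤ 3/2. Then |z − 3| < 3/2 gives |z| > 3/2, so 3|z| > 9/2.
Then |2/z − (2/3)| < 2|z − 3|/(9/2), which is < eps when |z − 3| < (9/4)eps.
Take delta = min(3/2, (9/4)eps). Then 0 < |z − 3| < delta gives both |z − 3| < 3/2 and |z − 3| < (9/4)eps, so |2/z − (2/3)| < eps.

delta = min(3/2, (9/4)eps)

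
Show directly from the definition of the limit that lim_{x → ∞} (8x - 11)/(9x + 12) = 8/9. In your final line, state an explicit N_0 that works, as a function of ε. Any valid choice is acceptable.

N_0 = (65/27)/ε

Let ε > 0 be given. We seek N_0 > 0 such that x > N_0 implies |(8x - 11)/(9x + 12) − (8/9)| < ε.
(8x - 11)/(9x + 12) − (8/9) = (9(8x - 11) − 8(9x + 12)) / (9(9x + 12)) = -195/(9(9x + 12)).
For x > 0 we have 9x + 12 > 9x, so |(8x - 11)/(9x + 12) − (8/9)| = 195/(9(9x + 12)) < 195/(9·9x) = (65/27)/x.
Thus |(8x - 11)/(9x + 12) − (8/9)| < ε whenever x > (65/27)/ε.
Take N_0 = (65/27)/ε. If x > N_0 then |(8x - 11)/(9x + 12) − (8/9)| < (65/27)/x < ε.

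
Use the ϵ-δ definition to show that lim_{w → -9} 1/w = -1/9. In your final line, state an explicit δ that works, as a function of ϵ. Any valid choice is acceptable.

δ = min(9/2, (81/2)ϵ)

Fix ϵ > 0. We seek δ > 0 such that 0 < |w + 9| < δ implies |1/w + 1/9| < ϵ.
|1/w + 1/9| = |-9 − w|/(9·|w|) = |w + 9|/(9|w|).
Restrict δ ≤ 9/2. Then |w + 9| < 9/2 gives |w| > 9/2, so 9|w| > 81/2.
Then |1/w + 1/9| < |w + 9|/(81/2), which is < ϵ when |w + 9| < (81/2)ϵ.
Take δ = min(9/2, (81/2)ϵ). Then 0 < |w + 9| < δ gives both |w + 9| < 9/2 and |w + 9| < (81/2)ϵ, so |1/w + 1/9| < ϵ.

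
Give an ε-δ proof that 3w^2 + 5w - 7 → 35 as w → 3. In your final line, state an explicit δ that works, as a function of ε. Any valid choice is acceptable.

δ = min(1, ε/26)

Fix ε > 0. We want δ > 0 such that 0 < |w − 3| < δ implies |(3w^2 + 5w - 7) − 35| < ε.
(3w^2 + 5w - 7) − 35 = 3w^2 + 5w - 42 = (w − 3)(3w + 14).
So |(3w^2 + 5w - 7) − 35| = |w − 3|·|3w + 14|.
Require δ ≤ 1. Then |w − 3| < 1 gives |w| < 4, and by the triangle inequality |3w + 14| ≤ 3·4 + 14 = 26.
Hence |(3w^2 + 5w - 7) − 35| ≤ 26|w − 3| < ε provided |w − 3| < ε/26.
Choosing δ = min(1, ε/26) ensures both conditions, hence |(3w^2 + 5w - 7) − 35| < ε.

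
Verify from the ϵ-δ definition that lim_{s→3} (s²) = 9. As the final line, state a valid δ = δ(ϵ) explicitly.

δ = min(1, ϵ/7)

Let ϵ > 0. We seek δ > 0 with 0 < |s − 3| < δ ⇒ |s² − 9| < ϵ.
Factor: s² − 9 = (s − 3)(s + 3), so |s² − 9| = |s − 3|·|s + 3|.
Restrict δ ≤ 1. Then |s − 3| < 1 gives |s| < 4, so by the triangle inequality |s + 3| ≤ 4 + 3 = 7.
Hence |s² − 9| ≤ 7|s − 3|, which is < ϵ once |s − 3| < ϵ/7.
Take δ = min(1, ϵ/7). If 0 < |s − 3| < δ then both bounds hold and |s² − 9| ≤ 7|s − 3| < 7·(ϵ/7) = ϵ.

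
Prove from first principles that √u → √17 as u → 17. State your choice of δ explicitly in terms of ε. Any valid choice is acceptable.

δ = min(17, √17·ε)

Let ε > 0. We want δ > 0 such that 0 < |u − 17| < δ implies |√u − √17| < ε.
Rationalise: √u − √17 = (u − 17)/(√u + √17), so |√u − √17| = |u − 17|/(√u + √17).
Restrict δ ≤ 17 so that |u − 17| < 17 forces u > 0, and then √u + √17 > √17.
Hence |√u − √17| < |u − 17|/√17, which is < ε once |u − 17| < √17·ε.
Take δ = min(17, √17·ε). If 0 < |u − 17| < δ then u > 0 and |√u − √17| < |u − 17|/√17 < ε.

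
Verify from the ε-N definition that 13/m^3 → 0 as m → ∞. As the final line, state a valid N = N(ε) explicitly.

N = (13/ε)^{1/3}

Let ε > 0 be given. For m ≥ 1, |13/m^3 − 0| = 13/m^3.
13/m^3 < ε ⇔ m^3 > 13/ε ⇔ m > (13/ε)^{1/3}.
Take N = (13/ε)^{1/3}. Then m > N implies 13/m^3 < ε.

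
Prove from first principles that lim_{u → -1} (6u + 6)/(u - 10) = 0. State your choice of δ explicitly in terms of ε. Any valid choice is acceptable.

δ = min(11/2, (11/12)ε)

Fix ε > 0. We want δ > 0 with 0 < |u + 1| < δ ⇒ |(6u + 6)/(u - 10) − 0| < ε.
Combining over a common denominator, (6u + 6)/(u - 10) − 0 = [(6u + 6)·(-11) − 0·(u - 10)] / [(-11)·(u - 10)] = -66(u + 1) / ((-11)(u - 10)).
So |(6u + 6)/(u - 10) − 0| = 66|u + 1| / (11·|u − 10|).
Restrict δ ≤ 11/2. Then |u + 1| < 11/2 gives |u − 10| = |(u + 1) + (-11)| ≥ 11 − 11/2 = 11/2.
Hence |(6u + 6)/(u - 10) − 0| < 66|u + 1|/(11·(11/2)) = (12/11)|u + 1|, which is < ε once |u + 1| < (11/12)ε.
Take δ = min(11/2, (11/12)ε). Then 0 < |u + 1| < δ forces both bounds, so |(6u + 6)/(u - 10) − 0| < ε.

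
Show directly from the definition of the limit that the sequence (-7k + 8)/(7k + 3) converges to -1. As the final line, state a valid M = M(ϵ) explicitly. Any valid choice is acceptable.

M = (11/7)/ϵ

Let ϵ > 0. For k ≥ 1, |(-7k + 8)/(7k + 3) + 1| = |77|/(7(7k + 3)) = 77/(7(7k + 3)).
Since 7k + 3 ≥ 7k for k ≥ 1, this is ≤ 77/(7·7k) = (11/7)/k.
So |(-7k + 8)/(7k + 3) + 1| < ϵ whenever k > (11/7)/ϵ.
Take M = (11/7)/ϵ. If k > M then |(-7k + 8)/(7k + 3) + 1| ≤ (11/7)/k < ϵ.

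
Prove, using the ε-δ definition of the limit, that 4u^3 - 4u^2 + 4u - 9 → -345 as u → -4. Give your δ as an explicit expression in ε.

δ = min(1, ε/284)

Let ε > 0. We want δ > 0 such that 0 < |u + 4| < δ implies |(4u^3 - 4u^2 + 4u - 9) + 345| < ε.
(4u^3 - 4u^2 + 4u - 9) + 345 = 4u^3 - 4u^2 + 4u + 336 = (u + 4)(4u^2 - 20u + 84).
So |(4u^3 - 4u^2 + 4u - 9) + 345| = |u + 4|·|4u^2 - 20u + 84|.
Assume first that |u + 4| < 1, so |u| < 5. Then |4u^2 - 20u + 84| ≤ 4·5^2 + 20·5 + 84 = 284.
Hence |(4u^3 - 4u^2 + 4u - 9) + 345| ≤ 284|u + 4| < ε provided |u + 4| < ε/284.
Choosing δ = min(1, ε/284) ensures both conditions, hence |(4u^3 - 4u^2 + 4u - 9) + 345| < ε.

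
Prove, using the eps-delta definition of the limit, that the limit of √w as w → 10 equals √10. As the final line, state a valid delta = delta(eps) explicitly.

delta = min(10, √10·eps)

Suppose eps > 0. We want delta > 0 such that 0 < |w − 10| < delta implies |√w − √10| < eps.
Multiplying by the conjugate, |√w − √10| = |w − 10|/(√w + √10).
Restrict delta ≤ 10 so that |w − 10| < 10 forces w > 0, and then √w + √10 > √10.
Hence |√w − √10| < |w − 10|/√10, which is < eps once |w − 10| < √10·eps.
Take delta = min(10, √10·eps). If 0 < |w − 10| < delta then w > 0 and |√w − √10| < |w − 10|/√10 < eps.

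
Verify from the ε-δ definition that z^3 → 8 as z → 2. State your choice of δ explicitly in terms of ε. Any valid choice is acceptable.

Fix ε > 0. We seek δ > 0 with 0 < |z − 2| < δ ⇒ |z^3 − 8| < ε.
Factor: z^3 − 8 = (z − 2)(z^2 + 2z + 4), so |z^3 − 8| = |z − 2|·|z^2 + 2z + 4|.
Impose δ ≤ 1 so that |z| < 3; then |z^2 + 2z + 4| ≤ 19.
Hence |z^3 − 8| ≤ 19|z − 2|, which is < ε once |z − 2| < ε/19.
Take δ = min(1, ε/19). If 0 < |z − 2| < δ then both bounds hold and |z^3 − 8| ≤ 19|z − 2| < 19·(ε/19) = ε.

δ = min(1, ε/19)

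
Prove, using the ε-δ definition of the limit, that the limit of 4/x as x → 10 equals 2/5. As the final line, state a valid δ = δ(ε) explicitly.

δ = min(5, (25/2)ε)

Let ε > 0. We seek δ > 0 such that 0 < |x − 10| < δ implies |4/x − (2/5)| < ε.
|4/x − (2/5)| = 4·|10 − x|/(10·|x|) = 4|x − 10|/(10|x|).
Restrict δ ≤ 5. Then |x − 10| < 5 gives |x| > 5, so 10|x| > 50.
Then |4/x − (2/5)| < 4|x − 10|/50, which is < ε when |x − 10| < (25/2)ε.
Take δ = min(5, (25/2)ε). Then 0 < |x − 10| < δ gives both |x − 10| < 5 and |x − 10| < (25/2)ε, so |4/x − (2/5)| < ε.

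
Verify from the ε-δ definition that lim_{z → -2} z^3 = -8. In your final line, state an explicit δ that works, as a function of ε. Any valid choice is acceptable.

Let ε > 0 be given. We seek δ > 0 with 0 < |z + 2| < δ ⇒ |z^3 + 8| < ε.
Factor: z^3 + 8 = (z + 2)(z^2 - 2z + 4), so |z^3 + 8| = |z + 2|·|z^2 - 2z + 4|.
Impose δ ≤ 2 so that |z| < 4; then |z^2 - 2z + 4| ≤ 28.
Hence |z^3 + 8| ≤ 28|z + 2|, which is < ε once |z + 2| < ε/28.
Take δ = min(2, ε/28). If 0 < |z + 2| < δ then both bounds hold and |z^3 + 8| ≤ 28|z + 2| < 28·(ε/28) = ε.

δ = min(2, ε/28)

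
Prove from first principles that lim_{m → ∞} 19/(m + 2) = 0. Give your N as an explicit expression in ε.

Let ε > 0 be given. For m ≥ 1, |19/(m + 2) − 0| = 19/(m + 2) ≤ 19/m.
We need 19/m < ε, i.e. m > 19/ε.
Take N = 19/ε. If m > N then |19/(m + 2)| ≤ 19/m < ε.

N = 19/ε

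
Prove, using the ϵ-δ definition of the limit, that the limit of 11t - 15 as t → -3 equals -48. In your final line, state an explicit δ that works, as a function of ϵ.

Fix ϵ > 0. We need δ > 0 so that 0 < |t + 3| < δ implies |(11t - 15) + 48| < ϵ.
|(11t - 15) + 48| = |11t + 33| = 11|t + 3|.
Thus it suffices that |t + 3| < ϵ/11.
Take δ = ϵ/11. If 0 < |t + 3| < δ then |(11t - 15) + 48| = 11|t + 3| < 11·(ϵ/11) = ϵ.

δ = ϵ/11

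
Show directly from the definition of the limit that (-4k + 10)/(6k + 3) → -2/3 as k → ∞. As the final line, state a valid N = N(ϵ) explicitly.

Fix ϵ > 0. For k ≥ 1, |(-4k + 10)/(6k + 3) + 2/3| = |72|/(6(6k + 3)) = 72/(6(6k + 3)).
Since 6k + 3 ≥ 6k for k ≥ 1, this is ≤ 72/(6·6k) = 2/k.
So |(-4k + 10)/(6k + 3) + 2/3| < ϵ whenever k > 2/ϵ.
Take N = 2/ϵ. If k > N then |(-4k + 10)/(6k + 3) + 2/3| ≤ 2/k < ϵ.

N = 2/ϵ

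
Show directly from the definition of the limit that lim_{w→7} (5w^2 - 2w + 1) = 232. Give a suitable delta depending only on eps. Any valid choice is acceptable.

delta = min(1, eps/73)

Fix eps > 0. We want delta > 0 such that 0 < |w − 7| < delta implies |(5w^2 - 2w + 1) − 232| < eps.
(5w^2 - 2w + 1) − 232 = 5w^2 - 2w - 231 = (w − 7)(5w + 33).
So |(5w^2 - 2w + 1) − 232| = |w − 7|·|5w + 33|.
Require delta ≤ 1. Then |w − 7| < 1 gives |w| < 8, and by the triangle inequality |5w + 33| ≤ 5·8 + 33 = 73.
Hence |(5w^2 - 2w + 1) − 232| ≤ 73|w − 7| < eps provided |w − 7| < eps/73.
Choosing delta = min(1, eps/73) ensures both conditions, hence |(5w^2 - 2w + 1) − 232| < eps.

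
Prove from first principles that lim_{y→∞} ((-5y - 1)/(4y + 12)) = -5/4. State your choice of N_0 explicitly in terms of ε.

Suppose ε > 0. We seek N_0 > 0 such that y > N_0 implies |(-5y - 1)/(4y + 12) + 5/4| < ε.
(-5y - 1)/(4y + 12) + 5/4 = (4(-5y - 1) − (-5)(4y + 12)) / (4(4y + 12)) = 56/(4(4y + 12)).
For y > 0 we have 4y + 12 > 4y, so |(-5y - 1)/(4y + 12) + 5/4| = 56/(4(4y + 12)) < 56/(4·4y) = (7/2)/y.
Thus |(-5y - 1)/(4y + 12) + 5/4| < ε whenever y > (7/2)/ε.
Take N_0 = (7/2)/ε. If y > N_0 then |(-5y - 1)/(4y + 12) + 5/4| < (7/2)/y < ε.

N_0 = (7/2)/ε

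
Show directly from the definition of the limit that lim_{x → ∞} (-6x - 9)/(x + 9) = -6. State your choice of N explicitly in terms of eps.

Suppose eps > 0. We seek N > 0 such that x > N implies |(-6x - 9)/(x + 9) + 6| < eps.
(-6x - 9)/(x + 9) + 6 = ((-6x - 9) − (-6)(x + 9)) / ((x + 9)) = 45/((x + 9)).
For x > 0 we have x + 9 > x, so |(-6x - 9)/(x + 9) + 6| = 45/((x + 9)) < 45/(x) = 45/x.
Thus |(-6x - 9)/(x + 9) + 6| < eps whenever x > 45/eps.
Take N = 45/eps. If x > N then |(-6x - 9)/(x + 9) + 6| < 45/x < eps.

N = 45/eps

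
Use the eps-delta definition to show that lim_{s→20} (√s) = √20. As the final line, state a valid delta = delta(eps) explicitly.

delta = min(20, √20·eps)

Suppose eps > 0. We want delta > 0 such that 0 < |s − 20| < delta implies |√s − √20| < eps.
Multiplying by the conjugate, |√s − √20| = |s − 20|/(√s + √20).
Restrict delta ≤ 20 so that |s − 20| < 20 forces s > 0, and then √s + √20 > √20.
Hence |√s − √20| < |s − 20|/√20, which is < eps once |s − 20| < √20·eps.
Take delta = min(20, √20·eps). If 0 < |s − 20| < delta then s > 0 and |√s − √20| < |s − 20|/√20 < eps.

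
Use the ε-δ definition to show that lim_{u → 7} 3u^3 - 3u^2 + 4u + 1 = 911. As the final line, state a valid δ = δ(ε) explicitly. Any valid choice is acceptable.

δ = min(1, ε/466)

Suppose ε > 0. We want δ > 0 such that 0 < |u − 7| < δ implies |(3u^3 - 3u^2 + 4u + 1) − 911| < ε.
(3u^3 - 3u^2 + 4u + 1) − 911 = 3u^3 - 3u^2 + 4u - 910 = (u − 7)(3u^2 + 18u + 130).
So |(3u^3 - 3u^2 + 4u + 1) − 911| = |u − 7|·|3u^2 + 18u + 130|.
Assume first that |u − 7| < 1, so |u| < 8. Then |3u^2 + 18u + 130| ≤ 3·8^2 + 18·8 + 130 = 466.
Hence |(3u^3 - 3u^2 + 4u + 1) − 911| ≤ 466|u − 7| < ε provided |u − 7| < ε/466.
Choosing δ = min(1, ε/466) ensures both conditions, hence |(3u^3 - 3u^2 + 4u + 1) − 911| < ε.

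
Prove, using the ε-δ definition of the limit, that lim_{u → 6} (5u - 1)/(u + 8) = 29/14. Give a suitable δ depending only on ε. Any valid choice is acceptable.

δ = min(7, (98/41)ε)

Fix ε > 0. We want δ > 0 with 0 < |u − 6| < δ ⇒ |(5u - 1)/(u + 8) − (29/14)| < ε.
Combining over a common denominator, (5u - 1)/(u + 8) − (29/14) = [(5u - 1)·14 − 29·(u + 8)] / [14·(u + 8)] = 41(u − 6) / (14(u + 8)).
So |(5u - 1)/(u + 8) − (29/14)| = 41|u − 6| / (14·|u + 8|).
Restrict δ ≤ 7. Then |u − 6| < 7 gives |u + 8| = |(u − 6) + 14| ≥ 14 − 7 = 7.
Hence |(5u - 1)/(u + 8) − (29/14)| < 41|u − 6|/(14·7) = (41/98)|u − 6|, which is < ε once |u − 6| < (98/41)ε.
Take δ = min(7, (98/41)ε). Then 0 < |u − 6| < δ forces both bounds, so |(5u - 1)/(u + 8) − (29/14)| < ε.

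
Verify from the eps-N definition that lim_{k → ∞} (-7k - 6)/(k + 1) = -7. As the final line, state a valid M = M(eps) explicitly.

M = 1/eps

Let eps > 0. For k ≥ 1, |(-7k - 6)/(k + 1) + 7| = |1|/((k + 1)) = 1/((k + 1)).
Since k + 1 ≥ k for k ≥ 1, this is ≤ 1/(k) = 1/k.
So |(-7k - 6)/(k + 1) + 7| < eps whenever k > 1/eps.
Take M = 1/eps. If k > M then |(-7k - 6)/(k + 1) + 7| ≤ 1/k < eps.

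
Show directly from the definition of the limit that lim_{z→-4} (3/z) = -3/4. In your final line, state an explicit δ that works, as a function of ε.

Suppose ε > 0. We seek δ > 0 such that 0 < |z + 4| < δ implies |3/z + 3/4| < ε.
|3/z + 3/4| = 3·|-4 − z|/(4·|z|) = 3|z + 4|/(4|z|).
Restrict δ ≤ 2. Then |z + 4| < 2 gives |z| > 2, so 4|z| > 8.
Then |3/z + 3/4| < 3|z + 4|/8, which is < ε when |z + 4| < (8/3)ε.
Take δ = min(2, (8/3)ε). Then 0 < |z + 4| < δ gives both |z + 4| < 2 and |z + 4| < (8/3)ε, so |3/z + 3/4| < ε.

δ = min(2, (8/3)ε)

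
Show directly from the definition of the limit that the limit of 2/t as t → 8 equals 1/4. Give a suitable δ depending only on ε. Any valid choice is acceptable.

Suppose ε > 0. We seek δ > 0 such that 0 < |t − 8| < δ implies |2/t − (1/4)| < ε.
|2/t − (1/4)| = 2·|8 − t|/(8·|t|) = 2|t − 8|/(8|t|).
Require δ ≤ 4 so that |t| > 8 − 4 = 4, hence 8|t| > 32.
Then |2/t − (1/4)| < 2|t − 8|/32, which is < ε when |t − 8| < 16ε.
Take δ = min(4, 16ε). Then 0 < |t − 8| < δ gives both |t − 8| < 4 and |t − 8| < 16ε, so |2/t − (1/4)| < ε.

δ = min(4, 16ε)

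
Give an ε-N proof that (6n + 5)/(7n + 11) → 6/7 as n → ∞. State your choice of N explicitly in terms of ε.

N = (31/49)/ε

Suppose ε > 0. For n ≥ 1, |(6n + 5)/(7n + 11) − (6/7)| = |-31|/(7(7n + 11)) = 31/(7(7n + 11)).
Since 7n + 11 ≥ 7n for n ≥ 1, this is ≤ 31/(7·7n) = (31/49)/n.
So |(6n + 5)/(7n + 11) − (6/7)| < ε whenever n > (31/49)/ε.
Take N = (31/49)/ε. If n > N then |(6n + 5)/(7n + 11) − (6/7)| ≤ (31/49)/n < ε.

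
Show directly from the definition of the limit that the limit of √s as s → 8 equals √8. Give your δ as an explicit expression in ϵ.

δ = min(8, √8·ϵ)

Let ϵ > 0 be given. We want δ > 0 such that 0 < |s − 8| < δ implies |√s − √8| < ϵ.
Multiplying by the conjugate, |√s − √8| = |s − 8|/(√s + √8).
Restrict δ ≤ 8 so that |s − 8| < 8 forces s > 0, and then √s + √8 > √8.
Hence |√s − √8| < |s − 8|/√8, which is < ϵ once |s − 8| < √8·ϵ.
Take δ = min(8, √8·ϵ). If 0 < |s − 8| < δ then s > 0 and |√s − √8| < |s − 8|/√8 < ϵ.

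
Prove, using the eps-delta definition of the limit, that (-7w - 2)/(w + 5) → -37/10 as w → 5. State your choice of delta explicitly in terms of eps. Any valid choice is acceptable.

Suppose eps > 0. We want delta > 0 with 0 < |w − 5| < delta ⇒ |(-7w - 2)/(w + 5) + 37/10| < eps.
Combining over a common denominator, (-7w - 2)/(w + 5) + 37/10 = [(-7w - 2)·10 − (-37)·(w + 5)] / [10·(w + 5)] = -33(w − 5) / (10(w + 5)).
So |(-7w - 2)/(w + 5) + 37/10| = 33|w − 5| / (10·|w + 5|).
Restrict delta ≤ 5. Then |w − 5| < 5 gives |w + 5| = |(w − 5) + 10| ≥ 10 − 5 = 5.
Hence |(-7w - 2)/(w + 5) + 37/10| < 33|w − 5|/(10·5) = (33/50)|w − 5|, which is < eps once |w − 5| < (50/33)eps.
Take delta = min(5, (50/33)eps). Then 0 < |w − 5| < delta forces both bounds, so |(-7w - 2)/(w + 5) + 37/10| < eps.

delta = min(5, (50/33)eps)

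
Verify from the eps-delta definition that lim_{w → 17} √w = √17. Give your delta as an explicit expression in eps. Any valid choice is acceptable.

Suppose eps > 0. We want delta > 0 such that 0 < |w − 17| < delta implies |√w − √17| < eps.
Rationalise: √w − √17 = (w − 17)/(√w + √17), so |√w − √17| = |w − 17|/(√w + √17).
Restrict delta ≤ 17 so that |w − 17| < 17 forces w > 0, and then √w + √17 > √17.
Hence |√w − √17| < |w − 17|/√17, which is < eps once |w − 17| < √17·eps.
Take delta = min(17, √17·eps). If 0 < |w − 17| < delta then w > 0 and |√w − √17| < |w − 17|/√17 < eps.

delta = min(17, √17·eps)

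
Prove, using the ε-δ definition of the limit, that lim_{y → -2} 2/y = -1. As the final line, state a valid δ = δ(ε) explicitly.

Suppose ε > 0. We seek δ > 0 such that 0 < |y + 2| < δ implies |2/y + 1| < ε.
|2/y + 1| = 2·|-2 − y|/(2·|y|) = 2|y + 2|/(2|y|).
Restrict δ ≤ 1. Then |y + 2| < 1 gives |y| > 1, so 2|y| > 2.
Then |2/y + 1| < 2|y + 2|/2, which is < ε when |y + 2| < ε.
Take δ = min(1, ε). Then 0 < |y + 2| < δ gives both |y + 2| < 1 and |y + 2| < ε, so |2/y + 1| < ε.

δ = min(1, ε)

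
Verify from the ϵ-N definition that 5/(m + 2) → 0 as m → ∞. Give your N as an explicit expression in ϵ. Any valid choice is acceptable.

N = 5/ϵ

Suppose ϵ > 0. For m ≥ 1, |5/(m + 2) − 0| = 5/(m + 2) ≤ 5/m.
We need 5/m < ϵ, i.e. m > 5/ϵ.
Take N = 5/ϵ. If m > N then |5/(m + 2)| ≤ 5/m < ϵ.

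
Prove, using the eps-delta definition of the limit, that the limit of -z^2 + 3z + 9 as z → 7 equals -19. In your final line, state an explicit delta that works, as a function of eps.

Suppose eps > 0. We want delta > 0 such that 0 < |z − 7| < delta implies |(-z^2 + 3z + 9) + 19| < eps.
(-z^2 + 3z + 9) + 19 = -z^2 + 3z + 28 = (z − 7)(-z - 4).
So |(-z^2 + 3z + 9) + 19| = |z − 7|·|-z - 4|.
Require delta ≤ 1. Then |z − 7| < 1 gives |z| < 8, and by the triangle inequality |-z - 4| ≤ 8 + 4 = 12.
Hence |(-z^2 + 3z + 9) + 19| ≤ 12|z − 7| < eps provided |z − 7| < eps/12.
Choosing delta = min(1, eps/12) ensures both conditions, hence |(-z^2 + 3z + 9) + 19| < eps.

delta = min(1, eps/12)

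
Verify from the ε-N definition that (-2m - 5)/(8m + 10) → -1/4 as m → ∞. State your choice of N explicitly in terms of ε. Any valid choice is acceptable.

N = (5/16)/ε

Suppose ε > 0. For m ≥ 1, |(-2m - 5)/(8m + 10) + 1/4| = |-20|/(8(8m + 10)) = 20/(8(8m + 10)).
Since 8m + 10 ≥ 8m for m ≥ 1, this is ≤ 20/(8·8m) = (5/16)/m.
So |(-2m - 5)/(8m + 10) + 1/4| < ε whenever m > (5/16)/ε.
Take N = (5/16)/ε. If m > N then |(-2m - 5)/(8m + 10) + 1/4| ≤ (5/16)/m < ε.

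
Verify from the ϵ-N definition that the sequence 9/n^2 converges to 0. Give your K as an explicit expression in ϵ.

Let ϵ > 0 be given. For n ≥ 1, |9/n^2 − 0| = 9/n^2.
9/n^2 < ϵ ⇔ n^2 > 9/ϵ ⇔ n > (9/ϵ)^{1/2}.
Take K = (9/ϵ)^{1/2}. Then n > K implies 9/n^2 < ϵ.

K = (9/ϵ)^{1/2}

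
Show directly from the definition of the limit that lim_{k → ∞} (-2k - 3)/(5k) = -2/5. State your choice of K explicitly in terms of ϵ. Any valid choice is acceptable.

K = (3/5)/ϵ

Suppose ϵ > 0. For k ≥ 1, |(-2k - 3)/(5k) + 2/5| = |-15|/(5(5k)) = 15/(5(5k)).
Since 5k ≥ 5k for k ≥ 1, this is ≤ 15/(5·5k) = (3/5)/k.
So |(-2k - 3)/(5k) + 2/5| < ϵ whenever k > (3/5)/ϵ.
Take K = (3/5)/ϵ. If k > K then |(-2k - 3)/(5k) + 2/5| ≤ (3/5)/k < ϵ.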